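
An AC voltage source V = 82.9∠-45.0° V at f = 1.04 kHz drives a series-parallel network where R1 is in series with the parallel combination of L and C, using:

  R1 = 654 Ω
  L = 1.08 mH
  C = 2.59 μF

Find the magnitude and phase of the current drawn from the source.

Step 1 — Angular frequency: ω = 2π·f = 2π·1040 = 6535 rad/s.
Step 2 — Component impedances:
  R1: Z = R = 654 Ω
  L: Z = jωL = j·6535·0.00108 = 0 + j7.057 Ω
  C: Z = 1/(jωC) = -j/(ω·C) = 0 - j59.09 Ω
Step 3 — Parallel branch: L || C = 1/(1/L + 1/C) = 0 + j8.015 Ω.
Step 4 — Series with R1: Z_total = R1 + (L || C) = 654 + j8.015 Ω = 654∠0.7° Ω.
Step 5 — Source phasor: V = 82.9∠-45.0° V = 58.62 - j58.62 V.
Step 6 — Ohm's law: I = V / Z_total = (58.62 - j58.62) / (654 + j8.015) = 0.08852 - j0.09072 A.
Step 7 — Convert to polar: |I| = 0.1267 A, ∠I = -45.7°.

I = 0.1267∠-45.7° A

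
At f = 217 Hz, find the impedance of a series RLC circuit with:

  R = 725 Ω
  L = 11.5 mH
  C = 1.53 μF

Step 1 — Angular frequency: ω = 2π·f = 2π·217 = 1363 rad/s.
Step 2 — Component impedances:
  R: Z = R = 725 Ω
  L: Z = jωL = j·1363·0.0115 = 0 + j15.68 Ω
  C: Z = 1/(jωC) = -j/(ω·C) = 0 - j479.4 Ω
Step 3 — Series combination: Z_total = R + L + C = 725 - j463.7 Ω = 860.6∠-32.6° Ω.

Z = 725 - j463.7 Ω = 860.6∠-32.6° Ω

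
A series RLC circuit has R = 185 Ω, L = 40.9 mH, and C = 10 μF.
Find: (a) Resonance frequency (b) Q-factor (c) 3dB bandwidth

Step 1 — Resonance: ω₀ = 1/√(LC) = 1/√(0.0409·1e-05) = 1564 rad/s.
Step 2 — f₀ = ω₀/(2π) = 248.9 Hz.
Step 3 — Series Q: Q = ω₀L/R = 1564·0.0409/185 = 0.3457.
Step 4 — Bandwidth: Δω = ω₀/Q = 4523 rad/s; BW = Δω/(2π) = 719.9 Hz.

(a) f₀ = 248.9 Hz  (b) Q = 0.3457  (c) BW = 719.9 Hz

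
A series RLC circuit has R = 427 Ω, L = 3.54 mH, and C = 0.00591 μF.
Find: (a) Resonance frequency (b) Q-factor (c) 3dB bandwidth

Step 1 — Resonance: ω₀ = 1/√(LC) = 1/√(0.00354·5.91e-09) = 2.186e+05 rad/s.
Step 2 — f₀ = ω₀/(2π) = 3.48e+04 Hz.
Step 3 — Series Q: Q = ω₀L/R = 2.186e+05·0.00354/427 = 1.813.
Step 4 — Bandwidth: Δω = ω₀/Q = 1.206e+05 rad/s; BW = Δω/(2π) = 1.92e+04 Hz.

(a) f₀ = 3.48e+04 Hz  (b) Q = 1.813  (c) BW = 1.92e+04 Hz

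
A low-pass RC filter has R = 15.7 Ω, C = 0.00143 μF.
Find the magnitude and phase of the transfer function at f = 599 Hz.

Step 1 — Angular frequency: ω = 2π·599 = 3764 rad/s.
Step 2 — Transfer function: H(jω) = 1/(1 + jωRC).
Step 3 — Denominator: 1 + jωRC = 1 + j·3764·15.7·1.43e-09 = 1 + j8.45e-05.
Step 4 — H = 1 - j8.45e-05.
Step 5 — Magnitude: |H| = 1 (-0.0 dB); phase: φ = -0.0°.

|H| = 1 (-0.0 dB), φ = -0.0°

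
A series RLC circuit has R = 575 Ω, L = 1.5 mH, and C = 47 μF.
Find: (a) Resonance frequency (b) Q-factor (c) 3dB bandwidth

Step 1 — Resonance condition Im(Z)=0 gives ω₀ = 1/√(LC).
Step 2 — ω₀ = 1/√(0.0015·4.7e-05) = 3766 rad/s.
Step 3 — f₀ = ω₀/(2π) = 599.4 Hz.
Step 4 — Series Q: Q = ω₀L/R = 3766·0.0015/575 = 0.009825.
Step 5 — 3dB bandwidth: Δω = ω₀/Q = 3.833e+05 rad/s; BW = Δω/(2π) = 6.101e+04 Hz.

(a) f₀ = 599.4 Hz  (b) Q = 0.009825  (c) BW = 6.101e+04 Hz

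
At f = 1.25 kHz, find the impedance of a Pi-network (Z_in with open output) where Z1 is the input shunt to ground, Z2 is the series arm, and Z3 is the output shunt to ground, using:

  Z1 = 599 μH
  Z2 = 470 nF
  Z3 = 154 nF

Step 1 — Angular frequency: ω = 2π·f = 2π·1250 = 7854 rad/s.
Step 2 — Component impedances:
  Z1: Z = jωL = j·7854·0.000599 = 0 + j4.705 Ω
  Z2: Z = 1/(jωC) = -j/(ω·C) = 0 - j270.9 Ω
  Z3: Z = 1/(jωC) = -j/(ω·C) = 0 - j826.8 Ω
Step 3 — With open output, the series arm Z2 and the output shunt Z3 appear in series to ground: Z2 + Z3 = 0 - j1098 Ω.
Step 4 — Parallel with input shunt Z1: Z_in = Z1 || (Z2 + Z3) = 0 + j4.725 Ω = 4.725∠90.0° Ω.

Z = 0 + j4.725 Ω = 4.725∠90.0° Ω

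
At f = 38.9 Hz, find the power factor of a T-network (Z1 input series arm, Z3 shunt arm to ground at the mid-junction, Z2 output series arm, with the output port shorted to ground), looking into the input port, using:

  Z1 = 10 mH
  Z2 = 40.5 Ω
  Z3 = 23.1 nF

Step 1 — Angular frequency: ω = 2π·f = 2π·38.9 = 244.4 rad/s.
Step 2 — Component impedances:
  Z1: Z = jωL = j·244.4·0.01 = 0 + j2.444 Ω
  Z2: Z = R = 40.5 Ω
  Z3: Z = 1/(jωC) = -j/(ω·C) = 0 - j1.771e+05 Ω
Step 3 — With the output port shorted to ground, the output series arm Z2 runs from the junction to ground; the shunt arm Z3 also runs from the junction to ground. They appear in parallel: Z3 || Z2 = 40.5 - j0.009261 Ω.
Step 4 — Series with input arm Z1: Z_in = Z1 + (Z3 || Z2) = 40.5 + j2.435 Ω = 40.57∠3.4° Ω.
Step 5 — Power factor: PF = cos(φ) = Re(Z)/|Z| = 40.5/40.573 = 0.9982.
Step 6 — Type: Im(Z) = 2.435 ⇒ lagging (phase φ = 3.4°).

PF = 0.9982 (lagging, φ = 3.4°)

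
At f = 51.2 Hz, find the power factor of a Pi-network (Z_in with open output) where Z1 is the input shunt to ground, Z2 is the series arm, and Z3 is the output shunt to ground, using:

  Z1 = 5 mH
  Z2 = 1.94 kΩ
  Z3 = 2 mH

Step 1 — Angular frequency: ω = 2π·f = 2π·51.2 = 321.7 rad/s.
Step 2 — Component impedances:
  Z1: Z = jωL = j·321.7·0.005 = 0 + j1.608 Ω
  Z2: Z = R = 1940 Ω
  Z3: Z = jωL = j·321.7·0.002 = 0 + j0.6434 Ω
Step 3 — With open output, the series arm Z2 and the output shunt Z3 appear in series to ground: Z2 + Z3 = 1940 + j0.6434 Ω.
Step 4 — Parallel with input shunt Z1: Z_in = Z1 || (Z2 + Z3) = 0.001334 + j1.608 Ω = 1.608∠90.0° Ω.
Step 5 — Power factor: PF = cos(φ) = Re(Z)/|Z| = 0.0013336/1.6085 = 0.0008291.
Step 6 — Type: Im(Z) = 1.608 ⇒ lagging (phase φ = 90.0°).

PF = 0.0008291 (lagging, φ = 90.0°)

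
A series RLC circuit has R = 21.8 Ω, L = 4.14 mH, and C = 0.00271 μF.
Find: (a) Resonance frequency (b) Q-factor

Step 1 — Resonance condition Im(Z)=0 gives ω₀ = 1/√(LC).
Step 2 — ω₀ = 1/√(0.00414·2.71e-09) = 2.985e+05 rad/s.
Step 3 — f₀ = ω₀/(2π) = 4.752e+04 Hz.
Step 4 — Series Q: Q = ω₀L/R = 2.985e+05·0.00414/21.8 = 56.7.

(a) f₀ = 4.752e+04 Hz  (b) Q = 56.7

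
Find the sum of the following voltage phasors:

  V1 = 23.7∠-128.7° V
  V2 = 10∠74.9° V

Step 1 — Convert each phasor to rectangular form:
  V1 = 23.7·(cos(-128.7°) + j·sin(-128.7°)) = -14.82 - j18.5 V
  V2 = 10·(cos(74.9°) + j·sin(74.9°)) = 2.605 + j9.655 V
Step 2 — Sum components: V_total = -12.21 - j8.841 V.
Step 3 — Convert to polar: |V_total| = 15.08 V, ∠V_total = -144.1°.

V_total = 15.08∠-144.1° V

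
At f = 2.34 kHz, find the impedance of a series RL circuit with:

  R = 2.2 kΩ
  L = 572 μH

Step 1 — Angular frequency: ω = 2π·f = 2π·2340 = 1.47e+04 rad/s.
Step 2 — Component impedances:
  R: Z = R = 2200 Ω
  L: Z = jωL = j·1.47e+04·0.000572 = 0 + j8.41 Ω
Step 3 — Series combination: Z_total = R + L = 2200 + j8.41 Ω = 2200∠0.2° Ω.

Z = 2200 + j8.41 Ω = 2200∠0.2° Ω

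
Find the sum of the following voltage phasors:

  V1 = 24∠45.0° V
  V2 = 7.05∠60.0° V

Step 1 — Convert each phasor to rectangular form:
  V1 = 24·(cos(45.0°) + j·sin(45.0°)) = 16.97 + j16.97 V
  V2 = 7.05·(cos(60.0°) + j·sin(60.0°)) = 3.525 + j6.105 V
Step 2 — Sum components: V_total = 20.5 + j23.08 V.
Step 3 — Convert to polar: |V_total| = 30.86 V, ∠V_total = 48.4°.

V_total = 30.86∠48.4° V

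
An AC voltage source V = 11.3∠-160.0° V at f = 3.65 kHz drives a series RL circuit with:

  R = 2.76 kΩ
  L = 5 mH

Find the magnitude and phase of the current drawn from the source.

Step 1 — Angular frequency: ω = 2π·f = 2π·3650 = 2.293e+04 rad/s.
Step 2 — Component impedances:
  R: Z = R = 2760 Ω
  L: Z = jωL = j·2.293e+04·0.005 = 0 + j114.7 Ω
Step 3 — Series combination: Z_total = R + L = 2760 + j114.7 Ω = 2762∠2.4° Ω.
Step 4 — Source phasor: V = 11.3∠-160.0° V = -10.62 - j3.865 V.
Step 5 — Ohm's law: I = V / Z_total = (-10.62 - j3.865) / (2760 + j114.7) = -0.003899 - j0.001238 A.
Step 6 — Convert to polar: |I| = 0.004091 A, ∠I = -162.4°.

I = 0.004091∠-162.4° A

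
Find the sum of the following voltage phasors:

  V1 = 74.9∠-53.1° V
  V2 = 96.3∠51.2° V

Step 1 — Convert each phasor to rectangular form:
  V1 = 74.9·(cos(-53.1°) + j·sin(-53.1°)) = 44.97 - j59.9 V
  V2 = 96.3·(cos(51.2°) + j·sin(51.2°)) = 60.34 + j75.05 V
Step 2 — Sum components: V_total = 105.3 + j15.15 V.
Step 3 — Convert to polar: |V_total| = 106.4 V, ∠V_total = 8.2°.

V_total = 106.4∠8.2° V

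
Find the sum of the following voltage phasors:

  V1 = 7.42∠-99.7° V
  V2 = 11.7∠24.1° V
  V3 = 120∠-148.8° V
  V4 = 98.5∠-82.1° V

Step 1 — Convert each phasor to rectangular form:
  V1 = 7.42·(cos(-99.7°) + j·sin(-99.7°)) = -1.25 - j7.314 V
  V2 = 11.7·(cos(24.1°) + j·sin(24.1°)) = 10.68 + j4.777 V
  V3 = 120·(cos(-148.8°) + j·sin(-148.8°)) = -102.6 - j62.16 V
  V4 = 98.5·(cos(-82.1°) + j·sin(-82.1°)) = 13.54 - j97.57 V
Step 2 — Sum components: V_total = -79.68 - j162.3 V.
Step 3 — Convert to polar: |V_total| = 180.8 V, ∠V_total = -116.2°.

V_total = 180.8∠-116.2° V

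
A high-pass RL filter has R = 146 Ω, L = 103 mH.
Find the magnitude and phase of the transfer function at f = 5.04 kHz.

Step 1 — Angular frequency: ω = 2π·5040 = 3.167e+04 rad/s.
Step 2 — Transfer function: H(jω) = jωL/(R + jωL).
Step 3 — Numerator jωL = j·3262; denominator R + jωL = 146 + j3262.
Step 4 — H = 0.998 + j0.04467.
Step 5 — Magnitude: |H| = 0.999 (-0.0 dB); phase: φ = 2.6°.

|H| = 0.999 (-0.0 dB), φ = 2.6°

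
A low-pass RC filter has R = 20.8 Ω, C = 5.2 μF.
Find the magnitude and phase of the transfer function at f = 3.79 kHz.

Step 1 — Angular frequency: ω = 2π·3790 = 2.381e+04 rad/s.
Step 2 — Transfer function: H(jω) = 1/(1 + jωRC).
Step 3 — Denominator: 1 + jωRC = 1 + j·2.381e+04·20.8·5.2e-06 = 1 + j2.576.
Step 4 — H = 0.131 - j0.3374.
Step 5 — Magnitude: |H| = 0.3619 (-8.8 dB); phase: φ = -68.8°.

|H| = 0.3619 (-8.8 dB), φ = -68.8°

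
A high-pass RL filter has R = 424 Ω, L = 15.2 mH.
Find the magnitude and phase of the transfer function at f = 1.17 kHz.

Step 1 — Angular frequency: ω = 2π·1170 = 7351 rad/s.
Step 2 — Transfer function: H(jω) = jωL/(R + jωL).
Step 3 — Numerator jωL = j·111.7; denominator R + jωL = 424 + j111.7.
Step 4 — H = 0.06494 + j0.2464.
Step 5 — Magnitude: |H| = 0.2548 (-11.9 dB); phase: φ = 75.2°.

|H| = 0.2548 (-11.9 dB), φ = 75.2°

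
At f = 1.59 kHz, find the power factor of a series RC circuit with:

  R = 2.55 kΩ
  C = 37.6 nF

Step 1 — Angular frequency: ω = 2π·f = 2π·1590 = 9990 rad/s.
Step 2 — Component impedances:
  R: Z = R = 2550 Ω
  C: Z = 1/(jωC) = -j/(ω·C) = 0 - j2662 Ω
Step 3 — Series combination: Z_total = R + C = 2550 - j2662 Ω = 3686∠-46.2° Ω.
Step 4 — Power factor: PF = cos(φ) = Re(Z)/|Z| = 2550/3686.4 = 0.6917.
Step 5 — Type: Im(Z) = -2662 ⇒ leading (phase φ = -46.2°).

PF = 0.6917 (leading, φ = -46.2°)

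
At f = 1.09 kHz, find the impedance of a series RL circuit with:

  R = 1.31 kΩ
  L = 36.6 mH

Step 1 — Angular frequency: ω = 2π·f = 2π·1090 = 6849 rad/s.
Step 2 — Component impedances:
  R: Z = R = 1310 Ω
  L: Z = jωL = j·6849·0.0366 = 0 + j250.7 Ω
Step 3 — Series combination: Z_total = R + L = 1310 + j250.7 Ω = 1334∠10.8° Ω.

Z = 1310 + j250.7 Ω = 1334∠10.8° Ω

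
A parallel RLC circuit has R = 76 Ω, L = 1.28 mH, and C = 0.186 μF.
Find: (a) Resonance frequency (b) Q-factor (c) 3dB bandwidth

Step 1 — Resonance: ω₀ = 1/√(LC) = 1/√(0.00128·1.86e-07) = 6.481e+04 rad/s.
Step 2 — f₀ = ω₀/(2π) = 1.031e+04 Hz.
Step 3 — Parallel Q: Q = R/(ω₀L) = 76/(6.481e+04·0.00128) = 0.9161.
Step 4 — Bandwidth: Δω = ω₀/Q = 7.074e+04 rad/s; BW = Δω/(2π) = 1.126e+04 Hz.

(a) f₀ = 1.031e+04 Hz  (b) Q = 0.9161  (c) BW = 1.126e+04 Hz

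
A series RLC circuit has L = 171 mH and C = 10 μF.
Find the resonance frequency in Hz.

Step 1 — Resonance condition Im(Z)=0 gives ω₀ = 1/√(LC).
Step 2 — ω₀ = 1/√(0.171·1e-05) = 764.7 rad/s.
Step 3 — f₀ = ω₀/(2π) = 121.7 Hz.

f₀ = 121.7 Hz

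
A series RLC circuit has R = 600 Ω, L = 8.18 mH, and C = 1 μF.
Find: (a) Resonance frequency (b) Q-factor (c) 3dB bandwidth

Step 1 — Resonance condition Im(Z)=0 gives ω₀ = 1/√(LC).
Step 2 — ω₀ = 1/√(0.00818·1e-06) = 1.106e+04 rad/s.
Step 3 — f₀ = ω₀/(2π) = 1760 Hz.
Step 4 — Series Q: Q = ω₀L/R = 1.106e+04·0.00818/600 = 0.1507.
Step 5 — 3dB bandwidth: Δω = ω₀/Q = 7.335e+04 rad/s; BW = Δω/(2π) = 1.167e+04 Hz.

(a) f₀ = 1760 Hz  (b) Q = 0.1507  (c) BW = 1.167e+04 Hz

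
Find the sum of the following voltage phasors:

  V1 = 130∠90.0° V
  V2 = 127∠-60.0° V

Step 1 — Convert each phasor to rectangular form:
  V1 = 130·(cos(90.0°) + j·sin(90.0°)) = 0 + j130 V
  V2 = 127·(cos(-60.0°) + j·sin(-60.0°)) = 63.5 - j110 V
Step 2 — Sum components: V_total = 63.5 + j20.01 V.
Step 3 — Convert to polar: |V_total| = 66.58 V, ∠V_total = 17.5°.

V_total = 66.58∠17.5° V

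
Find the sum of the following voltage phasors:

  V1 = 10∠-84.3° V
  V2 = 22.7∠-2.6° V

Step 1 — Convert each phasor to rectangular form:
  V1 = 10·(cos(-84.3°) + j·sin(-84.3°)) = 0.9932 - j9.951 V
  V2 = 22.7·(cos(-2.6°) + j·sin(-2.6°)) = 22.68 - j1.03 V
Step 2 — Sum components: V_total = 23.67 - j10.98 V.
Step 3 — Convert to polar: |V_total| = 26.09 V, ∠V_total = -24.9°.

V_total = 26.09∠-24.9° V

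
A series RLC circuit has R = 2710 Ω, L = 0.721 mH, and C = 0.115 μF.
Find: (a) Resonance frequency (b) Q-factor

Step 1 — Resonance condition Im(Z)=0 gives ω₀ = 1/√(LC).
Step 2 — ω₀ = 1/√(0.000721·1.15e-07) = 1.098e+05 rad/s.
Step 3 — f₀ = ω₀/(2π) = 1.748e+04 Hz.
Step 4 — Series Q: Q = ω₀L/R = 1.098e+05·0.000721/2710 = 0.02922.

(a) f₀ = 1.748e+04 Hz  (b) Q = 0.02922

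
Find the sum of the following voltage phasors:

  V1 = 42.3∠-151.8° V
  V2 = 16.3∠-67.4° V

Step 1 — Convert each phasor to rectangular form:
  V1 = 42.3·(cos(-151.8°) + j·sin(-151.8°)) = -37.28 - j19.99 V
  V2 = 16.3·(cos(-67.4°) + j·sin(-67.4°)) = 6.264 - j15.05 V
Step 2 — Sum components: V_total = -31.02 - j35.04 V.
Step 3 — Convert to polar: |V_total| = 46.79 V, ∠V_total = -131.5°.

V_total = 46.79∠-131.5° V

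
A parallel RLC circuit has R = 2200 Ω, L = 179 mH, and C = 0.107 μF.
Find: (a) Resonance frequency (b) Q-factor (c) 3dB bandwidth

Step 1 — Resonance: ω₀ = 1/√(LC) = 1/√(0.179·1.07e-07) = 7226 rad/s.
Step 2 — f₀ = ω₀/(2π) = 1150 Hz.
Step 3 — Parallel Q: Q = R/(ω₀L) = 2200/(7226·0.179) = 1.701.
Step 4 — Bandwidth: Δω = ω₀/Q = 4248 rad/s; BW = Δω/(2π) = 676.1 Hz.

(a) f₀ = 1150 Hz  (b) Q = 1.701  (c) BW = 676.1 Hz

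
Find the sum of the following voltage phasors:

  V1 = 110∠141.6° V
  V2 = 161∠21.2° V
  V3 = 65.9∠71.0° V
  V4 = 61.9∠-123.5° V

Step 1 — Convert each phasor to rectangular form:
  V1 = 110·(cos(141.6°) + j·sin(141.6°)) = -86.21 + j68.33 V
  V2 = 161·(cos(21.2°) + j·sin(21.2°)) = 150.1 + j58.22 V
  V3 = 65.9·(cos(71.0°) + j·sin(71.0°)) = 21.45 + j62.31 V
  V4 = 61.9·(cos(-123.5°) + j·sin(-123.5°)) = -34.16 - j51.62 V
Step 2 — Sum components: V_total = 51.19 + j137.2 V.
Step 3 — Convert to polar: |V_total| = 146.5 V, ∠V_total = 69.5°.

V_total = 146.5∠69.5° V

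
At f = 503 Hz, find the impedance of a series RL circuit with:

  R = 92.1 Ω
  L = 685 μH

Step 1 — Angular frequency: ω = 2π·f = 2π·503 = 3160 rad/s.
Step 2 — Component impedances:
  R: Z = R = 92.1 Ω
  L: Z = jωL = j·3160·0.000685 = 0 + j2.165 Ω
Step 3 — Series combination: Z_total = R + L = 92.1 + j2.165 Ω = 92.13∠1.3° Ω.

Z = 92.1 + j2.165 Ω = 92.13∠1.3° Ω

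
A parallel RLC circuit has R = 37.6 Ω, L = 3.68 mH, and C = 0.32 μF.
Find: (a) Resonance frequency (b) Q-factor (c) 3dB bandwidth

Step 1 — Resonance: ω₀ = 1/√(LC) = 1/√(0.00368·3.2e-07) = 2.914e+04 rad/s.
Step 2 — f₀ = ω₀/(2π) = 4638 Hz.
Step 3 — Parallel Q: Q = R/(ω₀L) = 37.6/(2.914e+04·0.00368) = 0.3506.
Step 4 — Bandwidth: Δω = ω₀/Q = 8.311e+04 rad/s; BW = Δω/(2π) = 1.323e+04 Hz.

(a) f₀ = 4638 Hz  (b) Q = 0.3506  (c) BW = 1.323e+04 Hz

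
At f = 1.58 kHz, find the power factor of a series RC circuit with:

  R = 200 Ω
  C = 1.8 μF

Step 1 — Angular frequency: ω = 2π·f = 2π·1580 = 9927 rad/s.
Step 2 — Component impedances:
  R: Z = R = 200 Ω
  C: Z = 1/(jωC) = -j/(ω·C) = 0 - j55.96 Ω
Step 3 — Series combination: Z_total = R + C = 200 - j55.96 Ω = 207.7∠-15.6° Ω.
Step 4 — Power factor: PF = cos(φ) = Re(Z)/|Z| = 200/207.68 = 0.963.
Step 5 — Type: Im(Z) = -55.96 ⇒ leading (phase φ = -15.6°).

PF = 0.963 (leading, φ = -15.6°)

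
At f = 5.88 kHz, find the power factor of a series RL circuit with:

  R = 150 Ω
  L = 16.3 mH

Step 1 — Angular frequency: ω = 2π·f = 2π·5880 = 3.695e+04 rad/s.
Step 2 — Component impedances:
  R: Z = R = 150 Ω
  L: Z = jωL = j·3.695e+04·0.0163 = 0 + j602.2 Ω
Step 3 — Series combination: Z_total = R + L = 150 + j602.2 Ω = 620.6∠76.0° Ω.
Step 4 — Power factor: PF = cos(φ) = Re(Z)/|Z| = 150/620.6 = 0.2417.
Step 5 — Type: Im(Z) = 602.2 ⇒ lagging (phase φ = 76.0°).

PF = 0.2417 (lagging, φ = 76.0°)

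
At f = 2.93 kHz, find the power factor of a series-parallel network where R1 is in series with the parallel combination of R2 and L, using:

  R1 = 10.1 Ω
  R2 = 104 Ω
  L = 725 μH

Step 1 — Angular frequency: ω = 2π·f = 2π·2930 = 1.841e+04 rad/s.
Step 2 — Component impedances:
  R1: Z = R = 10.1 Ω
  R2: Z = R = 104 Ω
  L: Z = jωL = j·1.841e+04·0.000725 = 0 + j13.35 Ω
Step 3 — Parallel branch: R2 || L = 1/(1/R2 + 1/L) = 1.685 + j13.13 Ω.
Step 4 — Series with R1: Z_total = R1 + (R2 || L) = 11.79 + j13.13 Ω = 17.64∠48.1° Ω.
Step 5 — Power factor: PF = cos(φ) = Re(Z)/|Z| = 11.785/17.644 = 0.6679.
Step 6 — Type: Im(Z) = 13.13 ⇒ lagging (phase φ = 48.1°).

PF = 0.6679 (lagging, φ = 48.1°)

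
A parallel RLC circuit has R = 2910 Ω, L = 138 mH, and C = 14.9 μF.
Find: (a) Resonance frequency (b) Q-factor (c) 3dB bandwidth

Step 1 — Resonance: ω₀ = 1/√(LC) = 1/√(0.138·1.49e-05) = 697.4 rad/s.
Step 2 — f₀ = ω₀/(2π) = 111 Hz.
Step 3 — Parallel Q: Q = R/(ω₀L) = 2910/(697.4·0.138) = 30.24.
Step 4 — Bandwidth: Δω = ω₀/Q = 23.06 rad/s; BW = Δω/(2π) = 3.671 Hz.

(a) f₀ = 111 Hz  (b) Q = 30.24  (c) BW = 3.671 Hz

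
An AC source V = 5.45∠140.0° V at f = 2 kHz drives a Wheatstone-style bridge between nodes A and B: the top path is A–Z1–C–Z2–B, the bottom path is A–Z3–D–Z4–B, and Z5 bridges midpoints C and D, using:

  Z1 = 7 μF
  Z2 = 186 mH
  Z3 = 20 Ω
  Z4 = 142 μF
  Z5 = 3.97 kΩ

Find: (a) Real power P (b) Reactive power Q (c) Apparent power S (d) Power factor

Step 1 — Angular frequency: ω = 2π·f = 2π·2000 = 1.257e+04 rad/s.
Step 2 — Component impedances:
  Z1: Z = 1/(jωC) = -j/(ω·C) = 0 - j11.37 Ω
  Z2: Z = jωL = j·1.257e+04·0.186 = 0 + j2337 Ω
  Z3: Z = R = 20 Ω
  Z4: Z = 1/(jωC) = -j/(ω·C) = 0 - j0.5604 Ω
  Z5: Z = R = 3970 Ω
Step 3 — Bridge requires nodal analysis (the Z5 bridge couples midpoints C and D, so the two paths cannot be reduced to a simple series/parallel combination). Setting node B to ground and injecting 1 A at node A, the 3-node admittance system at A, C, D solves to V_A = Z_AB = 19.91 - j0.3905 Ω = 19.91∠-1.1° Ω.
Step 4 — Source phasor: V = 5.45∠140.0° V = -4.175 + j3.503 V.
Step 5 — Current: I = V / Z = -0.2131 + j0.1718 A = 0.2737∠141.1° A.
Step 6 — Complex power: S = V·I* = 1.491 - j0.02925 VA.
Step 7 — Real power: P = Re(S) = 1.491 W.
Step 8 — Reactive power: Q = Im(S) = -0.02925 VAR.
Step 9 — Apparent power: |S| = 1.492 VA.
Step 10 — Power factor: PF = P/|S| = 0.9998 (leading).

(a) P = 1.491 W  (b) Q = -0.02925 VAR  (c) S = 1.492 VA  (d) PF = 0.9998 (leading)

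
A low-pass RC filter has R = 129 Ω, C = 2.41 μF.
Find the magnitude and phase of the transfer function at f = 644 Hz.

Step 1 — Angular frequency: ω = 2π·644 = 4046 rad/s.
Step 2 — Transfer function: H(jω) = 1/(1 + jωRC).
Step 3 — Denominator: 1 + jωRC = 1 + j·4046·129·2.41e-06 = 1 + j1.258.
Step 4 — H = 0.3872 - j0.4871.
Step 5 — Magnitude: |H| = 0.6223 (-4.1 dB); phase: φ = -51.5°.

|H| = 0.6223 (-4.1 dB), φ = -51.5°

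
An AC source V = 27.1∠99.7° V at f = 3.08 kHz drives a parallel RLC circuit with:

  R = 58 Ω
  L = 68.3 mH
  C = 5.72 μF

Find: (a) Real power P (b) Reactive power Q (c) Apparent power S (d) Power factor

Step 1 — Angular frequency: ω = 2π·f = 2π·3080 = 1.935e+04 rad/s.
Step 2 — Component impedances:
  R: Z = R = 58 Ω
  L: Z = jωL = j·1.935e+04·0.0683 = 0 + j1322 Ω
  C: Z = 1/(jωC) = -j/(ω·C) = 0 - j9.034 Ω
Step 3 — Parallel combination: 1/Z_total = 1/R + 1/L + 1/C; Z_total = 1.392 - j8.878 Ω = 8.986∠-81.1° Ω.
Step 4 — Source phasor: V = 27.1∠99.7° V = -4.566 + j26.71 V.
Step 5 — Current: I = V / Z = -3.015 - j0.04142 A = 3.016∠-179.2° A.
Step 6 — Complex power: S = V·I* = 12.66 - j80.74 VA.
Step 7 — Real power: P = Re(S) = 12.66 W.
Step 8 — Reactive power: Q = Im(S) = -80.74 VAR.
Step 9 — Apparent power: |S| = 81.73 VA.
Step 10 — Power factor: PF = P/|S| = 0.1549 (leading).

(a) P = 12.66 W  (b) Q = -80.74 VAR  (c) S = 81.73 VA  (d) PF = 0.1549 (leading)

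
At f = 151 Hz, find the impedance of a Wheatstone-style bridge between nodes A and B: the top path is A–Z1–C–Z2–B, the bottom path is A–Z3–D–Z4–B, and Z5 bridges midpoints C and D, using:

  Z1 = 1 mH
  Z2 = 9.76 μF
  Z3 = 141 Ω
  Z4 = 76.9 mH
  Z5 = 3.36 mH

Step 1 — Angular frequency: ω = 2π·f = 2π·151 = 948.8 rad/s.
Step 2 — Component impedances:
  Z1: Z = jωL = j·948.8·0.001 = 0 + j0.9488 Ω
  Z2: Z = 1/(jωC) = -j/(ω·C) = 0 - j108 Ω
  Z3: Z = R = 141 Ω
  Z4: Z = jωL = j·948.8·0.0769 = 0 + j72.96 Ω
  Z5: Z = jωL = j·948.8·0.00336 = 0 + j3.188 Ω
Step 3 — Bridge requires nodal analysis (the Z5 bridge couples midpoints C and D, so the two paths cannot be reduced to a simple series/parallel combination). Setting node B to ground and injecting 1 A at node A, the 3-node admittance system at A, C, D solves to V_A = Z_AB = 0.9797 + j259.1 Ω = 259.2∠89.8° Ω.

Z = 0.9797 + j259.1 Ω = 259.2∠89.8° Ω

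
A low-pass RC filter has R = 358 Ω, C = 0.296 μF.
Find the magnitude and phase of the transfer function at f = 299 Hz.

Step 1 — Angular frequency: ω = 2π·299 = 1879 rad/s.
Step 2 — Transfer function: H(jω) = 1/(1 + jωRC).
Step 3 — Denominator: 1 + jωRC = 1 + j·1879·358·2.96e-07 = 1 + j0.1991.
Step 4 — H = 0.9619 - j0.1915.
Step 5 — Magnitude: |H| = 0.9808 (-0.2 dB); phase: φ = -11.3°.

|H| = 0.9808 (-0.2 dB), φ = -11.3°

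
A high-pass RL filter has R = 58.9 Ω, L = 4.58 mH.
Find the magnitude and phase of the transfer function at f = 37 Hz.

Step 1 — Angular frequency: ω = 2π·37 = 232.5 rad/s.
Step 2 — Transfer function: H(jω) = jωL/(R + jωL).
Step 3 — Numerator jωL = j·1.065; denominator R + jωL = 58.9 + j1.065.
Step 4 — H = 0.0003267 + j0.01807.
Step 5 — Magnitude: |H| = 0.01807 (-34.9 dB); phase: φ = 89.0°.

|H| = 0.01807 (-34.9 dB), φ = 89.0°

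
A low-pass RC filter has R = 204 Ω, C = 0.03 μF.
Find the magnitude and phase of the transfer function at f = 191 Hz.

Step 1 — Angular frequency: ω = 2π·191 = 1200 rad/s.
Step 2 — Transfer function: H(jω) = 1/(1 + jωRC).
Step 3 — Denominator: 1 + jωRC = 1 + j·1200·204·3e-08 = 1 + j0.007345.
Step 4 — H = 0.9999 - j0.007344.
Step 5 — Magnitude: |H| = 1 (-0.0 dB); phase: φ = -0.4°.

|H| = 1 (-0.0 dB), φ = -0.4°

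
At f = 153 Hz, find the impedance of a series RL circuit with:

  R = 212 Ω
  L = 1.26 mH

Step 1 — Angular frequency: ω = 2π·f = 2π·153 = 961.3 rad/s.
Step 2 — Component impedances:
  R: Z = R = 212 Ω
  L: Z = jωL = j·961.3·0.00126 = 0 + j1.211 Ω
Step 3 — Series combination: Z_total = R + L = 212 + j1.211 Ω = 212∠0.3° Ω.

Z = 212 + j1.211 Ω = 212∠0.3° Ω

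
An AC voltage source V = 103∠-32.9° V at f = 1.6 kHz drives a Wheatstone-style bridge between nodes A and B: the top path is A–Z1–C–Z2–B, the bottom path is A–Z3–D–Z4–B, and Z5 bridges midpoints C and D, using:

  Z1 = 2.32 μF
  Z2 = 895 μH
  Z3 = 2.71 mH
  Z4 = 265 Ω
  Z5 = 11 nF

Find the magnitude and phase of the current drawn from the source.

Step 1 — Angular frequency: ω = 2π·f = 2π·1600 = 1.005e+04 rad/s.
Step 2 — Component impedances:
  Z1: Z = 1/(jωC) = -j/(ω·C) = 0 - j42.88 Ω
  Z2: Z = jωL = j·1.005e+04·0.000895 = 0 + j8.998 Ω
  Z3: Z = jωL = j·1.005e+04·0.00271 = 0 + j27.24 Ω
  Z4: Z = R = 265 Ω
  Z5: Z = 1/(jωC) = -j/(ω·C) = 0 - j9043 Ω
Step 3 — Bridge requires nodal analysis (the Z5 bridge couples midpoints C and D, so the two paths cannot be reduced to a simple series/parallel combination). Setting node B to ground and injecting 1 A at node A, the 3-node admittance system at A, C, D solves to V_A = Z_AB = 4.31 - j33.57 Ω = 33.84∠-82.7° Ω.
Step 4 — Source phasor: V = 103∠-32.9° V = 86.48 - j55.95 V.
Step 5 — Ohm's law: I = V / Z_total = (86.48 - j55.95) / (4.31 - j33.57) = 1.965 + j2.324 A.
Step 6 — Convert to polar: |I| = 3.043 A, ∠I = 49.8°.

I = 3.043∠49.8° A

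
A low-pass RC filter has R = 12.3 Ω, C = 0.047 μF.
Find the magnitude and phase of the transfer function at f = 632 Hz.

Step 1 — Angular frequency: ω = 2π·632 = 3971 rad/s.
Step 2 — Transfer function: H(jω) = 1/(1 + jωRC).
Step 3 — Denominator: 1 + jωRC = 1 + j·3971·12.3·4.7e-08 = 1 + j0.002296.
Step 4 — H = 1 - j0.002296.
Step 5 — Magnitude: |H| = 1 (-0.0 dB); phase: φ = -0.1°.

|H| = 1 (-0.0 dB), φ = -0.1°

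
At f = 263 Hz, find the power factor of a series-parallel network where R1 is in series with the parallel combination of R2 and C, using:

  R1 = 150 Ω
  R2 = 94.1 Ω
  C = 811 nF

Step 1 — Angular frequency: ω = 2π·f = 2π·263 = 1652 rad/s.
Step 2 — Component impedances:
  R1: Z = R = 150 Ω
  R2: Z = R = 94.1 Ω
  C: Z = 1/(jωC) = -j/(ω·C) = 0 - j746.2 Ω
Step 3 — Parallel branch: R2 || C = 1/(1/R2 + 1/C) = 92.63 - j11.68 Ω.
Step 4 — Series with R1: Z_total = R1 + (R2 || C) = 242.6 - j11.68 Ω = 242.9∠-2.8° Ω.
Step 5 — Power factor: PF = cos(φ) = Re(Z)/|Z| = 242.6/242.9 = 0.9988.
Step 6 — Type: Im(Z) = -11.68 ⇒ leading (phase φ = -2.8°).

PF = 0.9988 (leading, φ = -2.8°)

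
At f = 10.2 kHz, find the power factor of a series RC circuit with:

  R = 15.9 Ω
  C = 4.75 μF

Step 1 — Angular frequency: ω = 2π·f = 2π·1.02e+04 = 6.409e+04 rad/s.
Step 2 — Component impedances:
  R: Z = R = 15.9 Ω
  C: Z = 1/(jωC) = -j/(ω·C) = 0 - j3.285 Ω
Step 3 — Series combination: Z_total = R + C = 15.9 - j3.285 Ω = 16.24∠-11.7° Ω.
Step 4 — Power factor: PF = cos(φ) = Re(Z)/|Z| = 15.9/16.236 = 0.9793.
Step 5 — Type: Im(Z) = -3.285 ⇒ leading (phase φ = -11.7°).

PF = 0.9793 (leading, φ = -11.7°)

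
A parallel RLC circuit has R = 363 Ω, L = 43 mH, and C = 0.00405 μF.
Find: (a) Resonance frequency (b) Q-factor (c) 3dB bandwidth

Step 1 — Resonance: ω₀ = 1/√(LC) = 1/√(0.043·4.05e-09) = 7.578e+04 rad/s.
Step 2 — f₀ = ω₀/(2π) = 1.206e+04 Hz.
Step 3 — Parallel Q: Q = R/(ω₀L) = 363/(7.578e+04·0.043) = 0.1114.
Step 4 — Bandwidth: Δω = ω₀/Q = 6.802e+05 rad/s; BW = Δω/(2π) = 1.083e+05 Hz.

(a) f₀ = 1.206e+04 Hz  (b) Q = 0.1114  (c) BW = 1.083e+05 Hz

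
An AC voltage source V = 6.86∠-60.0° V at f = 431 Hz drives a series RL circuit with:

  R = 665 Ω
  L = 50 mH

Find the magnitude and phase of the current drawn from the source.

Step 1 — Angular frequency: ω = 2π·f = 2π·431 = 2708 rad/s.
Step 2 — Component impedances:
  R: Z = R = 665 Ω
  L: Z = jωL = j·2708·0.05 = 0 + j135.4 Ω
Step 3 — Series combination: Z_total = R + L = 665 + j135.4 Ω = 678.6∠11.5° Ω.
Step 4 — Source phasor: V = 6.86∠-60.0° V = 3.43 - j5.941 V.
Step 5 — Ohm's law: I = V / Z_total = (3.43 - j5.941) / (665 + j135.4) = 0.003206 - j0.009587 A.
Step 6 — Convert to polar: |I| = 0.01011 A, ∠I = -71.5°.

I = 0.01011∠-71.5° A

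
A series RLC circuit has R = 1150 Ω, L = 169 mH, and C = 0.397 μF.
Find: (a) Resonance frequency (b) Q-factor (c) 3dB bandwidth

Step 1 — Resonance: ω₀ = 1/√(LC) = 1/√(0.169·3.97e-07) = 3861 rad/s.
Step 2 — f₀ = ω₀/(2π) = 614.4 Hz.
Step 3 — Series Q: Q = ω₀L/R = 3861·0.169/1150 = 0.5673.
Step 4 — Bandwidth: Δω = ω₀/Q = 6805 rad/s; BW = Δω/(2π) = 1083 Hz.

(a) f₀ = 614.4 Hz  (b) Q = 0.5673  (c) BW = 1083 Hz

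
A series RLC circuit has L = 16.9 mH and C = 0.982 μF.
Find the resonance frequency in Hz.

Step 1 — Resonance condition Im(Z)=0 gives ω₀ = 1/√(LC).
Step 2 — ω₀ = 1/√(0.0169·9.82e-07) = 7762 rad/s.
Step 3 — f₀ = ω₀/(2π) = 1235 Hz.

f₀ = 1235 Hz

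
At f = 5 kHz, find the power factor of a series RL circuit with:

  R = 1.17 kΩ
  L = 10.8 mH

Step 1 — Angular frequency: ω = 2π·f = 2π·5000 = 3.142e+04 rad/s.
Step 2 — Component impedances:
  R: Z = R = 1170 Ω
  L: Z = jωL = j·3.142e+04·0.0108 = 0 + j339.3 Ω
Step 3 — Series combination: Z_total = R + L = 1170 + j339.3 Ω = 1218∠16.2° Ω.
Step 4 — Power factor: PF = cos(φ) = Re(Z)/|Z| = 1170/1218.2 = 0.9604.
Step 5 — Type: Im(Z) = 339.3 ⇒ lagging (phase φ = 16.2°).

PF = 0.9604 (lagging, φ = 16.2°)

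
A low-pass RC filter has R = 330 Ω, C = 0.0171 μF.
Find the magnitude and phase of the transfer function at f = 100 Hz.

Step 1 — Angular frequency: ω = 2π·100 = 628.3 rad/s.
Step 2 — Transfer function: H(jω) = 1/(1 + jωRC).
Step 3 — Denominator: 1 + jωRC = 1 + j·628.3·330·1.71e-08 = 1 + j0.003546.
Step 4 — H = 1 - j0.003546.
Step 5 — Magnitude: |H| = 1 (-0.0 dB); phase: φ = -0.2°.

|H| = 1 (-0.0 dB), φ = -0.2°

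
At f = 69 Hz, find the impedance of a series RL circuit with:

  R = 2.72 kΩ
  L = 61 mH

Step 1 — Angular frequency: ω = 2π·f = 2π·69 = 433.5 rad/s.
Step 2 — Component impedances:
  R: Z = R = 2720 Ω
  L: Z = jωL = j·433.5·0.061 = 0 + j26.45 Ω
Step 3 — Series combination: Z_total = R + L = 2720 + j26.45 Ω = 2720∠0.6° Ω.

Z = 2720 + j26.45 Ω = 2720∠0.6° Ω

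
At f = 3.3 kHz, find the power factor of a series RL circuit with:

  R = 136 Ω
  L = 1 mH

Step 1 — Angular frequency: ω = 2π·f = 2π·3300 = 2.073e+04 rad/s.
Step 2 — Component impedances:
  R: Z = R = 136 Ω
  L: Z = jωL = j·2.073e+04·0.001 = 0 + j20.73 Ω
Step 3 — Series combination: Z_total = R + L = 136 + j20.73 Ω = 137.6∠8.7° Ω.
Step 4 — Power factor: PF = cos(φ) = Re(Z)/|Z| = 136/137.57 = 0.9886.
Step 5 — Type: Im(Z) = 20.73 ⇒ lagging (phase φ = 8.7°).

PF = 0.9886 (lagging, φ = 8.7°)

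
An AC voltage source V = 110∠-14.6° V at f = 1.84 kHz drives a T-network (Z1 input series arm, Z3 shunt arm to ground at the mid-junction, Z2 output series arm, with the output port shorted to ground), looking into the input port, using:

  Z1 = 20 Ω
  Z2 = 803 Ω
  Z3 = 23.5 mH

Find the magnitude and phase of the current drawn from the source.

Step 1 — Angular frequency: ω = 2π·f = 2π·1840 = 1.156e+04 rad/s.
Step 2 — Component impedances:
  Z1: Z = R = 20 Ω
  Z2: Z = R = 803 Ω
  Z3: Z = jωL = j·1.156e+04·0.0235 = 0 + j271.7 Ω
Step 3 — With the output port shorted to ground, the output series arm Z2 runs from the junction to ground; the shunt arm Z3 also runs from the junction to ground. They appear in parallel: Z3 || Z2 = 82.48 + j243.8 Ω.
Step 4 — Series with input arm Z1: Z_in = Z1 + (Z3 || Z2) = 102.5 + j243.8 Ω = 264.4∠67.2° Ω.
Step 5 — Source phasor: V = 110∠-14.6° V = 106.4 - j27.73 V.
Step 6 — Ohm's law: I = V / Z_total = (106.4 - j27.73) / (102.5 + j243.8) = 0.05934 - j0.4117 A.
Step 7 — Convert to polar: |I| = 0.416 A, ∠I = -81.8°.

I = 0.416∠-81.8° A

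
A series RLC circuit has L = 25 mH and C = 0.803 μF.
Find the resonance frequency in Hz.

Step 1 — Resonance condition Im(Z)=0 gives ω₀ = 1/√(LC).
Step 2 — ω₀ = 1/√(0.025·8.03e-07) = 7058 rad/s.
Step 3 — f₀ = ω₀/(2π) = 1123 Hz.

f₀ = 1123 Hz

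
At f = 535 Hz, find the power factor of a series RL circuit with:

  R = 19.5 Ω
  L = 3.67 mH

Step 1 — Angular frequency: ω = 2π·f = 2π·535 = 3362 rad/s.
Step 2 — Component impedances:
  R: Z = R = 19.5 Ω
  L: Z = jωL = j·3362·0.00367 = 0 + j12.34 Ω
Step 3 — Series combination: Z_total = R + L = 19.5 + j12.34 Ω = 23.07∠32.3° Ω.
Step 4 — Power factor: PF = cos(φ) = Re(Z)/|Z| = 19.5/23.075 = 0.8451.
Step 5 — Type: Im(Z) = 12.34 ⇒ lagging (phase φ = 32.3°).

PF = 0.8451 (lagging, φ = 32.3°)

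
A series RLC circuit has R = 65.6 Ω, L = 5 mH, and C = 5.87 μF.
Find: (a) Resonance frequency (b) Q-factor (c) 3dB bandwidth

Step 1 — Resonance condition Im(Z)=0 gives ω₀ = 1/√(LC).
Step 2 — ω₀ = 1/√(0.005·5.87e-06) = 5837 rad/s.
Step 3 — f₀ = ω₀/(2π) = 929 Hz.
Step 4 — Series Q: Q = ω₀L/R = 5837·0.005/65.6 = 0.4449.
Step 5 — 3dB bandwidth: Δω = ω₀/Q = 1.312e+04 rad/s; BW = Δω/(2π) = 2088 Hz.

(a) f₀ = 929 Hz  (b) Q = 0.4449  (c) BW = 2088 Hz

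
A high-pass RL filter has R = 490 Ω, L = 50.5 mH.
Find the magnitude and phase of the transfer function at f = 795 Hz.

Step 1 — Angular frequency: ω = 2π·795 = 4995 rad/s.
Step 2 — Transfer function: H(jω) = jωL/(R + jωL).
Step 3 — Numerator jωL = j·252.3; denominator R + jωL = 490 + j252.3.
Step 4 — H = 0.2095 + j0.407.
Step 5 — Magnitude: |H| = 0.4577 (-6.8 dB); phase: φ = 62.8°.

|H| = 0.4577 (-6.8 dB), φ = 62.8°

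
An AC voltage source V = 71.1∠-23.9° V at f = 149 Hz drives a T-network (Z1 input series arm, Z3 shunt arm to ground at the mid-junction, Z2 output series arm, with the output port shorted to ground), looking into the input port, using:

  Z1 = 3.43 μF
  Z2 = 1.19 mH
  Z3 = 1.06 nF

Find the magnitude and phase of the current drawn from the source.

Step 1 — Angular frequency: ω = 2π·f = 2π·149 = 936.2 rad/s.
Step 2 — Component impedances:
  Z1: Z = 1/(jωC) = -j/(ω·C) = 0 - j311.4 Ω
  Z2: Z = jωL = j·936.2·0.00119 = 0 + j1.114 Ω
  Z3: Z = 1/(jωC) = -j/(ω·C) = 0 - j1.008e+06 Ω
Step 3 — With the output port shorted to ground, the output series arm Z2 runs from the junction to ground; the shunt arm Z3 also runs from the junction to ground. They appear in parallel: Z3 || Z2 = 0 + j1.114 Ω.
Step 4 — Series with input arm Z1: Z_in = Z1 + (Z3 || Z2) = 0 - j310.3 Ω = 310.3∠-90.0° Ω.
Step 5 — Source phasor: V = 71.1∠-23.9° V = 65 - j28.81 V.
Step 6 — Ohm's law: I = V / Z_total = (65 - j28.81) / (0 - j310.3) = 0.09283 + j0.2095 A.
Step 7 — Convert to polar: |I| = 0.2291 A, ∠I = 66.1°.

I = 0.2291∠66.1° A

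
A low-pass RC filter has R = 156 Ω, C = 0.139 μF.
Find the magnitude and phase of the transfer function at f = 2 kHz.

Step 1 — Angular frequency: ω = 2π·2000 = 1.257e+04 rad/s.
Step 2 — Transfer function: H(jω) = 1/(1 + jωRC).
Step 3 — Denominator: 1 + jωRC = 1 + j·1.257e+04·156·1.39e-07 = 1 + j0.2725.
Step 4 — H = 0.9309 - j0.2537.
Step 5 — Magnitude: |H| = 0.9648 (-0.3 dB); phase: φ = -15.2°.

|H| = 0.9648 (-0.3 dB), φ = -15.2°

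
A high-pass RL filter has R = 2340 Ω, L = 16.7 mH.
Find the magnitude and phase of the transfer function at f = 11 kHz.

Step 1 — Angular frequency: ω = 2π·1.1e+04 = 6.912e+04 rad/s.
Step 2 — Transfer function: H(jω) = jωL/(R + jωL).
Step 3 — Numerator jωL = j·1154; denominator R + jωL = 2340 + j1154.
Step 4 — H = 0.1957 + j0.3967.
Step 5 — Magnitude: |H| = 0.4424 (-7.1 dB); phase: φ = 63.7°.

|H| = 0.4424 (-7.1 dB), φ = 63.7°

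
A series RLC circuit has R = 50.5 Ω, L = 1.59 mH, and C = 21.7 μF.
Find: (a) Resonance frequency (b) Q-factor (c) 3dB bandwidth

Step 1 — Resonance: ω₀ = 1/√(LC) = 1/√(0.00159·2.17e-05) = 5384 rad/s.
Step 2 — f₀ = ω₀/(2π) = 856.8 Hz.
Step 3 — Series Q: Q = ω₀L/R = 5384·0.00159/50.5 = 0.1695.
Step 4 — Bandwidth: Δω = ω₀/Q = 3.176e+04 rad/s; BW = Δω/(2π) = 5055 Hz.

(a) f₀ = 856.8 Hz  (b) Q = 0.1695  (c) BW = 5055 Hz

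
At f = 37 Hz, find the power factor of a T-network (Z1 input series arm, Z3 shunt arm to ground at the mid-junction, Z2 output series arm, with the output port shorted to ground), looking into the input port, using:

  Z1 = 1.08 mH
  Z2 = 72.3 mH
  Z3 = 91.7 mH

Step 1 — Angular frequency: ω = 2π·f = 2π·37 = 232.5 rad/s.
Step 2 — Component impedances:
  Z1: Z = jωL = j·232.5·0.00108 = 0 + j0.2511 Ω
  Z2: Z = jωL = j·232.5·0.0723 = 0 + j16.81 Ω
  Z3: Z = jωL = j·232.5·0.0917 = 0 + j21.32 Ω
Step 3 — With the output port shorted to ground, the output series arm Z2 runs from the junction to ground; the shunt arm Z3 also runs from the junction to ground. They appear in parallel: Z3 || Z2 = 0 + j9.398 Ω.
Step 4 — Series with input arm Z1: Z_in = Z1 + (Z3 || Z2) = 0 + j9.649 Ω = 9.649∠90.0° Ω.
Step 5 — Power factor: PF = cos(φ) = Re(Z)/|Z| = 0/9.649 = 0.
Step 6 — Type: Im(Z) = 9.649 ⇒ lagging (phase φ = 90.0°).

PF = 0 (lagging, φ = 90.0°)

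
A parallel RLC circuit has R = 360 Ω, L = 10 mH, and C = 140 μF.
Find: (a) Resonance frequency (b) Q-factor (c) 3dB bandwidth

Step 1 — Resonance: ω₀ = 1/√(LC) = 1/√(0.01·0.00014) = 845.2 rad/s.
Step 2 — f₀ = ω₀/(2π) = 134.5 Hz.
Step 3 — Parallel Q: Q = R/(ω₀L) = 360/(845.2·0.01) = 42.6.
Step 4 — Bandwidth: Δω = ω₀/Q = 19.84 rad/s; BW = Δω/(2π) = 3.158 Hz.

(a) f₀ = 134.5 Hz  (b) Q = 42.6  (c) BW = 3.158 Hz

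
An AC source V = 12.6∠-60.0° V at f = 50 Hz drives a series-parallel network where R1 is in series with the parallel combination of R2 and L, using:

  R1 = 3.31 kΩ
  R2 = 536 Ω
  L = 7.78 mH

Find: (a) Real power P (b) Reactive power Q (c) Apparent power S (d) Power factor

Step 1 — Angular frequency: ω = 2π·f = 2π·50 = 314.2 rad/s.
Step 2 — Component impedances:
  R1: Z = R = 3310 Ω
  R2: Z = R = 536 Ω
  L: Z = jωL = j·314.2·0.00778 = 0 + j2.444 Ω
Step 3 — Parallel branch: R2 || L = 1/(1/R2 + 1/L) = 0.01115 + j2.444 Ω.
Step 4 — Series with R1: Z_total = R1 + (R2 || L) = 3310 + j2.444 Ω = 3310∠0.0° Ω.
Step 5 — Source phasor: V = 12.6∠-60.0° V = 6.3 - j10.91 V.
Step 6 — Current: I = V / Z = 0.001901 - j0.003298 A = 0.003807∠-60.0° A.
Step 7 — Complex power: S = V·I* = 0.04796 + j3.542e-05 VA.
Step 8 — Real power: P = Re(S) = 0.04796 W.
Step 9 — Reactive power: Q = Im(S) = 3.542e-05 VAR.
Step 10 — Apparent power: |S| = 0.04796 VA.
Step 11 — Power factor: PF = P/|S| = 1 (lagging).

(a) P = 0.04796 W  (b) Q = 3.542e-05 VAR  (c) S = 0.04796 VA  (d) PF = 1 (lagging)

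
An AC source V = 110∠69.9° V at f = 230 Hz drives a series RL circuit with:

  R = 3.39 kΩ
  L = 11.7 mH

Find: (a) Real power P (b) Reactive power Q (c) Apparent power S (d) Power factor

Step 1 — Angular frequency: ω = 2π·f = 2π·230 = 1445 rad/s.
Step 2 — Component impedances:
  R: Z = R = 3390 Ω
  L: Z = jωL = j·1445·0.0117 = 0 + j16.91 Ω
Step 3 — Series combination: Z_total = R + L = 3390 + j16.91 Ω = 3390∠0.3° Ω.
Step 4 — Source phasor: V = 110∠69.9° V = 37.8 + j103.3 V.
Step 5 — Current: I = V / Z = 0.0113 + j0.03042 A = 0.03245∠69.6° A.
Step 6 — Complex power: S = V·I* = 3.569 + j0.0178 VA.
Step 7 — Real power: P = Re(S) = 3.569 W.
Step 8 — Reactive power: Q = Im(S) = 0.0178 VAR.
Step 9 — Apparent power: |S| = 3.569 VA.
Step 10 — Power factor: PF = P/|S| = 1 (lagging).

(a) P = 3.569 W  (b) Q = 0.0178 VAR  (c) S = 3.569 VA  (d) PF = 1 (lagging)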